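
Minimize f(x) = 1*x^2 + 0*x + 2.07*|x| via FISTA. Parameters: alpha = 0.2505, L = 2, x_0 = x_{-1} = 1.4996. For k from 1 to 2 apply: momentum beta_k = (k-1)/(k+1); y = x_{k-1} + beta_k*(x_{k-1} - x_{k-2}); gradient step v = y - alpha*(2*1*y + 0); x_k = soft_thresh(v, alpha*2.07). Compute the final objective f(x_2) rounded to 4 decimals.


FISTA on f(x) = 1*x^2 + 0*x + 2.07*|x|
L = 2, alpha = 0.2505
Iteration 1: beta = 0.0, y = 1.4996 + 0.0*(1.4996 - 1.4996) = 1.4996
  grad(y) = 2.9992, v = y - alpha*grad = 0.7483
  prox(v) = soft_thresh(0.7483, 0.5185) = 0.2298
Iteration 2: beta = 0.3333, y = 0.2298 + 0.3333*(0.2298 - 1.4996) = -0.1935
  grad(y) = -0.387, v = y - alpha*grad = -0.0966
  prox(v) = soft_thresh(-0.0966, 0.5185) = 0.0
f(x_2) = 1*0.0^2 + 0*0.0 + 2.07*|0.0| = 0.0


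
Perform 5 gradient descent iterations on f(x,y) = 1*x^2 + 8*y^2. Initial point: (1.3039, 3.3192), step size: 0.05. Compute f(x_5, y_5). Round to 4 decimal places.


Gradient descent on f(x,y) = 1*x^2 + 8*y^2.
Starting point: (1.3039, 3.3192), alpha = 0.05
Step 1: grad_x = 2*1*1.3039 = 2.6078, grad_y = 2*8*3.3192 = 53.1072
  x_1 = 1.3039 - 0.05*2.6078 = 1.1735
  y_1 = 3.3192 - 0.05*53.1072 = 0.6638
Step 2: grad_x = 2*1*1.1735 = 2.347, grad_y = 2*8*0.6638 = 10.6214
  x_2 = 1.1735 - 0.05*2.347 = 1.0562
  y_2 = 0.6638 - 0.05*10.6214 = 0.1328
Step 3: grad_x = 2*1*1.0562 = 2.1123, grad_y = 2*8*0.1328 = 2.1243
  x_3 = 1.0562 - 0.05*2.1123 = 0.9505
  y_3 = 0.1328 - 0.05*2.1243 = 0.0266
Step 4: grad_x = 2*1*0.9505 = 1.9011, grad_y = 2*8*0.0266 = 0.4249
  x_4 = 0.9505 - 0.05*1.9011 = 0.8555
  y_4 = 0.0266 - 0.05*0.4249 = 0.0053
Step 5: grad_x = 2*1*0.8555 = 1.711, grad_y = 2*8*0.0053 = 0.085
  x_5 = 0.8555 - 0.05*1.711 = 0.7699
  y_5 = 0.0053 - 0.05*0.085 = 0.0011
f(0.7699, 0.0011) = 1*0.7699^2 + 8*0.0011^2 = 0.5928


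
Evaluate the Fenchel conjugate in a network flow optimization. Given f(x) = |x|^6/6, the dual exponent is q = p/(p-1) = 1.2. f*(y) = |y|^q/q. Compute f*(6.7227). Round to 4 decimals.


The conjugate exponent q satisfies 1/p + 1/q = 1.
p = 6, so q = 6/(6 - 1) = 1.2
|y|^q = 6.7227^1.2 = 9.8413
f*(6.7227) = 9.8413 / 1.2 = 8.2011


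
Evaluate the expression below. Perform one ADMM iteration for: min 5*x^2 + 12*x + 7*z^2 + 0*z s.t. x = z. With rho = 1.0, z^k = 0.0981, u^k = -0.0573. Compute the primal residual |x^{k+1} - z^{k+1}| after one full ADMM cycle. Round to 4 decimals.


ADMM iteration with rho = 1.0, z^k = 0.0981, u^k = -0.0573
Step 1: x-update.
Minimize 5*x^2 + 12*x + (1.0/2)*(x - 0.0981 - 0.0573)^2
FOC: (2*5 + 1.0)*x = -12 + 1.0*(0.0981 + 0.0573)
x^{k+1} = -1.0768
Step 2: z-update.
Minimize 7*z^2 + 0*z + (1.0/2)*(-1.0768 - z - 0.0573)^2
FOC: (2*7 + 1.0)*z = 0 + 1.0*(-1.0768 - 0.0573)
z^{k+1} = -0.0756
Step 3: u-update.
u^{k+1} = -0.0573 - 1.0768 + 0.0756 = -1.0585
Step 4: Primal residual = |-1.0768 + 0.0756| = 1.0012


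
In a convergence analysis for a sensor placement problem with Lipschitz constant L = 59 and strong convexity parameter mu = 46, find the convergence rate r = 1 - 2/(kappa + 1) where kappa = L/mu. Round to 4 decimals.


Step 1: Compute the condition number.
kappa = L/mu = 59/46 = 1.2826
Step 2: Compute the convergence rate.
r = 1 - 2/(kappa + 1) = 1 - 2*mu/(L + mu) = (L - mu)/(L + mu) = 13/105 = 0.1238


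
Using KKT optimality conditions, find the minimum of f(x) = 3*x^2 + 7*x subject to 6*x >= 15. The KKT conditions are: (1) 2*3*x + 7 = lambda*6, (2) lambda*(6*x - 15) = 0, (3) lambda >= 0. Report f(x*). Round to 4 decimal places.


Step 1: Try lambda = 0 (constraint inactive).
x_unc = -7/(2*3) = -1.1667
Check: 6*-1.1667 = -7.0002 < 15 -- violated!
Step 2: Constraint must be active: 6*x = 15
x* = 15/6 = 2.5
lambda = (2*3*2.5 + 7)/6 = 3.6667
Step 3: Compute optimal value.
f(x*) = 3*2.5^2 + 7*2.5 = 36.25


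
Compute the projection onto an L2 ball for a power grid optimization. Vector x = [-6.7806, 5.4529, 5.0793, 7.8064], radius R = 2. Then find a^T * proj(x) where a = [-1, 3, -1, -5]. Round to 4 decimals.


Step 1: Compute ||x|| (intermediates to 6 decimals).
||x|| = sqrt((-6.7806)^2 + 5.4529^2 + 5.0793^2 + 7.8064^2) = 12.745581
Step 2: Project.
Since ||x|| > R, scale = R/||x|| = 2/12.745581 = 0.156917, proj(x) = scale * x
proj(x) = [-1.063991, 0.855653, 0.797029, 1.224957]
Step 3: Dot product.
a^T * proj(x) = -1*(-1.063991) + 3*0.855653 - 1*0.797029 - 5*1.224957 = -3.2909


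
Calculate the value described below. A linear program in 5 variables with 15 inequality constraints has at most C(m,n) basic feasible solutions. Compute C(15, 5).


Each vertex corresponds to some choice of n active constraints out of m, so the number of vertices is at most C(m, n) = m! / (n!(m-n)!).
m = 15, n = 5
Numerator: 15 * 14 * 13 * 12 * 11
Denominator: 5! = 120
C(15, 5) = 3003


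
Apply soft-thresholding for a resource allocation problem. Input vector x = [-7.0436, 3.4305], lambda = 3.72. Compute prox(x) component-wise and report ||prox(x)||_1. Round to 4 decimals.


Soft-thresholding with lambda = 3.72:
prox(-7.0436) = sign(-7.0436)*max(|-7.0436| - 3.72, 0) = -3.3236
prox(3.4305) = sign(3.4305)*max(|3.4305| - 3.72, 0) = 0.0
prox(x) = [-3.3236, 0.0]
||prox(x)||_1 = 3.3236 + 0.0 = 3.3236


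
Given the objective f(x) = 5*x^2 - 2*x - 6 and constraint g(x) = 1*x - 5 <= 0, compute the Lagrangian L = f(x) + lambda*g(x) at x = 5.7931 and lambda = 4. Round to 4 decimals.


Step 1: Evaluate f(x).
f(5.7931) = 5*5.7931^2 - 2*5.7931 - 6 = 150.2138
Step 2: Evaluate g(x).
g(5.7931) = 1*5.7931 - 5 = 0.7931
Step 3: Compute Lagrangian.
L = 150.2138 + 4*0.7931 = 153.3862


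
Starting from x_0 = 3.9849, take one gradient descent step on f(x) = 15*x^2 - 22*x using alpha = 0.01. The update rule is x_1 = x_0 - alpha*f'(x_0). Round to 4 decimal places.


We compute the gradient at x_0 and apply the update.
f'(x) = 30*x - 22
f'(3.9849) = 30*3.9849 - 22 = 97.547
x_1 = 3.9849 - 0.01*97.547 = 3.0094


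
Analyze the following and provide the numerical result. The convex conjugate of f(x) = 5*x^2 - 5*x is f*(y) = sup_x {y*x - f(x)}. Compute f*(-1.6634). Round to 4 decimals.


f*(y) = sup_x {y*x - a*x^2 - b*x} = sup_x {(y-b)*x - a*x^2}
FOC: (y - b) - 2a*x = 0 => x* = (y - b)/(2a)
x* = (-1.6634 + 5)/(2*5) = 0.3337
f*(-1.6634) = (y-b)^2/(4a) = (-1.6634 + 5)^2/(4*5)
= 11.1329/20 = 0.5566


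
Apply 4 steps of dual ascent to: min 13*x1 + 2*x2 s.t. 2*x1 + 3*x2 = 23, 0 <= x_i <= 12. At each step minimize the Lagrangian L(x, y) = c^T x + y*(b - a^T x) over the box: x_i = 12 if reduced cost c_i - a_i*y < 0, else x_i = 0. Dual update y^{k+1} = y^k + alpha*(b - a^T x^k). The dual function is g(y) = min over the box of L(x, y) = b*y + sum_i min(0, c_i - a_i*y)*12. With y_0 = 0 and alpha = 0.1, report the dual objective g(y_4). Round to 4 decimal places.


Dual ascent for LP: min 13*x1 + 2*x2, 2*x1 + 3*x2 = 23, 0 <= x_i <= 12
Step 1: y^k = 0.0, reduced costs: (13.0, 2.0)
  x^k = (0.0, 0.0), subgradient = b - a^T x = 23.0
  y^{k+1} = 0.0 + 0.1*23.0 = 2.3
Step 2: y^k = 2.3, reduced costs: (8.4, -4.9)
  x^k = (0.0, 12.0), subgradient = b - a^T x = -13.0
  y^{k+1} = 2.3 + 0.1*-13.0 = 1.0
Step 3: y^k = 1.0, reduced costs: (11.0, -1.0)
  x^k = (0.0, 12.0), subgradient = b - a^T x = -13.0
  y^{k+1} = 1.0 + 0.1*-13.0 = -0.3
Step 4: y^k = -0.3, reduced costs: (13.6, 2.9)
  x^k = (0.0, 0.0), subgradient = b - a^T x = 23.0
  y^{k+1} = -0.3 + 0.1*23.0 = 2.0
Dual objective at y_4 = 2.0: reduced costs (9.0, -4.0), box minimizer x = (0.0, 12.0)
g(y_4) = b*y + (c1 - a1*y)*x1 + (c2 - a2*y)*x2 = 23*2.0 + 9.0*0.0 + (-4.0)*12.0 = 46.0 + 0.0 - 48.0 = -2.0


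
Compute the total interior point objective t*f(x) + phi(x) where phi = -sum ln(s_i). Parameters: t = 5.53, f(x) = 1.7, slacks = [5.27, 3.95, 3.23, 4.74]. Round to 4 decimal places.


Step 1: Compute log-barrier.
ln values: [1.662, 1.3737, 1.1725, 1.556]
phi = -(1.662 + 1.3737 + 1.1725 + 1.556) = -5.7643
Step 2: Compute augmented objective.
t*f(x) = 5.53*1.7 = 9.401
Total = 9.401 - 5.7643 = 3.6367


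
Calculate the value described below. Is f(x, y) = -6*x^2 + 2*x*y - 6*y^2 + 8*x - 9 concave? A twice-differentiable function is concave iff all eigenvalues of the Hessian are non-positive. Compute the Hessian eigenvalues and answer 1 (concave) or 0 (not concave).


The Hessian of f(x,y) = -6*x^2 + 2*x*y - 6*y^2 + 8*x - 9 is:
H = [[-12, 2], [2, -12]]
Trace = -12 - 12 = -24
Determinant = -12*-12 - (2)^2 = 140
Discriminant = (-24)^2 - 4*140 = 16.0
Eigenvalues: lambda_1 = -14.0, lambda_2 = -10.0
The function is concave.

1


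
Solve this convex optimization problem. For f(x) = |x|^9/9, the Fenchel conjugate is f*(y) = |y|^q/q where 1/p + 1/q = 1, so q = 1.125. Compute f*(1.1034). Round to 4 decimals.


The conjugate exponent q satisfies 1/p + 1/q = 1.
p = 9, so q = 9/(9 - 1) = 1.125
|y|^q = 1.1034^1.125 = 1.1171
f*(1.1034) = 1.1171 / 1.125 = 0.9929


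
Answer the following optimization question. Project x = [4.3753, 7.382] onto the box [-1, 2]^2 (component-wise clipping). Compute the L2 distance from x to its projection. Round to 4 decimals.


Project each component onto [-1, 2].
clip(4.3753) = 2.0, clip(7.382) = 2.0
Projection = [2.0, 2.0]
Squared diffs: [5.6421, 28.9659]
Distance = sqrt(34.608) = 5.8829


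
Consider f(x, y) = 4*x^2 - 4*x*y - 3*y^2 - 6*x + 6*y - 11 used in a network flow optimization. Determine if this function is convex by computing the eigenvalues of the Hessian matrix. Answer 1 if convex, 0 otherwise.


The Hessian of f(x,y) = 4*x^2 - 4*x*y - 3*y^2 - 6*x + 6*y - 11 is:
H = [[8, -4], [-4, -6]]
Trace = 8 - 6 = 2
Determinant = 8*-6 - (-4)^2 = -64
Discriminant = (2)^2 - 4*-64 = 260.0
Eigenvalues: lambda_1 = -7.0623, lambda_2 = 9.0623
The function is not convex.

0


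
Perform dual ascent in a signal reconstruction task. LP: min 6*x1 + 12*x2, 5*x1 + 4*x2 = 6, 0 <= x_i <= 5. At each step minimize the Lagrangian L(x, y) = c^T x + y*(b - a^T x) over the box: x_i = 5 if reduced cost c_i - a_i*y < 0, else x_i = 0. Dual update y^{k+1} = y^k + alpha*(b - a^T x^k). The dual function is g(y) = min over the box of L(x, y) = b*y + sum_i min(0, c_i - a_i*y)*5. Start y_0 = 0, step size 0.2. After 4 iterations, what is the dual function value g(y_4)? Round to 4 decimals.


Dual ascent for LP: min 6*x1 + 12*x2, 5*x1 + 4*x2 = 6, 0 <= x_i <= 5
Step 1: y^k = 0.0, reduced costs: (6.0, 12.0)
  x^k = (0.0, 0.0), subgradient = b - a^T x = 6.0
  y^{k+1} = 0.0 + 0.2*6.0 = 1.2
Step 2: y^k = 1.2, reduced costs: (0.0, 7.2)
  x^k = (0.0, 0.0), subgradient = b - a^T x = 6.0
  y^{k+1} = 1.2 + 0.2*6.0 = 2.4
Step 3: y^k = 2.4, reduced costs: (-6.0, 2.4)
  x^k = (5.0, 0.0), subgradient = b - a^T x = -19.0
  y^{k+1} = 2.4 + 0.2*-19.0 = -1.4
Step 4: y^k = -1.4, reduced costs: (13.0, 17.6)
  x^k = (0.0, 0.0), subgradient = b - a^T x = 6.0
  y^{k+1} = -1.4 + 0.2*6.0 = -0.2
Dual objective at y_4 = -0.2: reduced costs (7.0, 12.8), box minimizer x = (0.0, 0.0)
g(y_4) = b*y + (c1 - a1*y)*x1 + (c2 - a2*y)*x2 = 6*(-0.2) + 7.0*0.0 + 12.8*0.0 = -1.2 + 0.0 + 0.0 = -1.2


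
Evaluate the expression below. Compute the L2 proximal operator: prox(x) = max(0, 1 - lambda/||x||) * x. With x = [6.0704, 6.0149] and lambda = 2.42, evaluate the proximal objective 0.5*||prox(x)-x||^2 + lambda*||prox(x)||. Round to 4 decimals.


Step 1: Compute ||x||.
||x|| = 8.5457
Step 2: Compute scaling factor.
scale = max(0, 1 - 2.42/8.5457) = 0.7168
Step 3: prox(x) = [4.3514, 4.3116]
||prox(x)|| = 6.1257
Step 4: Proximal objective.
0.5*||prox-x||^2 = 2.9282
lambda*||prox|| = 14.8242
Total = 17.7524


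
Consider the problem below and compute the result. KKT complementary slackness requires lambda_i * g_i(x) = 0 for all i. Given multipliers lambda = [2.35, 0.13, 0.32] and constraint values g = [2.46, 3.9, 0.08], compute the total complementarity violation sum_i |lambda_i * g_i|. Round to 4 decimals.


KKT complementary slackness check:
lambda_1 * g_1 = 2.35 * 2.46 = 5.781
lambda_2 * g_2 = 0.13 * 3.9 = 0.507
lambda_3 * g_3 = 0.32 * 0.08 = 0.0256
Total violation = 5.781 + 0.507 + 0.0256 = 6.3136


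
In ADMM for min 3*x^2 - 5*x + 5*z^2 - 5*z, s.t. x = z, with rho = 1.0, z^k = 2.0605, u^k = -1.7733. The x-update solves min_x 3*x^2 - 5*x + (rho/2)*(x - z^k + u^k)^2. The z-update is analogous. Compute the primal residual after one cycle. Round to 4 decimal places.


ADMM iteration with rho = 1.0, z^k = 2.0605, u^k = -1.7733
Step 1: x-update.
Minimize 3*x^2 - 5*x + (1.0/2)*(x - 2.0605 - 1.7733)^2
FOC: (2*3 + 1.0)*x = 5 + 1.0*(2.0605 + 1.7733)
x^{k+1} = 1.262
Step 2: z-update.
Minimize 5*z^2 - 5*z + (1.0/2)*(1.262 - z - 1.7733)^2
FOC: (2*5 + 1.0)*z = 5 + 1.0*(1.262 - 1.7733)
z^{k+1} = 0.4081
Step 3: u-update.
u^{k+1} = -1.7733 + 1.262 - 0.4081 = -0.9194
Step 4: Primal residual = |1.262 - 0.4081| = 0.8539


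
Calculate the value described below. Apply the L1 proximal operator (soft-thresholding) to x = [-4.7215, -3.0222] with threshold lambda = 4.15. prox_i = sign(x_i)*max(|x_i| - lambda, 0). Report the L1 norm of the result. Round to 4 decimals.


Soft-thresholding with lambda = 4.15:
prox(-4.7215) = sign(-4.7215)*max(|-4.7215| - 4.15, 0) = -0.5715
prox(-3.0222) = sign(-3.0222)*max(|-3.0222| - 4.15, 0) = 0.0
prox(x) = [-0.5715, 0.0]
||prox(x)||_1 = 0.5715 + 0.0 = 0.5715


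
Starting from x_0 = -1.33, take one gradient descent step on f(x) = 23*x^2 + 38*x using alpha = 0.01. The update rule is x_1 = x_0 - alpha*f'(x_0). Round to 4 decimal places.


We compute the gradient at x_0 and apply the update.
f'(x) = 46*x + 38
f'(-1.33) = 46*-1.33 + 38 = -23.18
x_1 = -1.33 - 0.01*-23.18 = -1.0982


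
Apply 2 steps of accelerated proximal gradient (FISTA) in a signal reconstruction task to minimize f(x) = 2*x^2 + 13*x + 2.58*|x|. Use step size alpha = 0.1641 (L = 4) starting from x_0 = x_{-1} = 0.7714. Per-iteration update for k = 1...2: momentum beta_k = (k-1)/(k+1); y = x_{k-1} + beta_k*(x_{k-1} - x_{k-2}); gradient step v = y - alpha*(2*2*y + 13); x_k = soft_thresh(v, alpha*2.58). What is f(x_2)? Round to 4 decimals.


FISTA on f(x) = 2*x^2 + 13*x + 2.58*|x|
L = 4, alpha = 0.1641
Iteration 1: beta = 0.0, y = 0.7714 + 0.0*(0.7714 - 0.7714) = 0.7714
  grad(y) = 16.0856, v = y - alpha*grad = -1.8682
  prox(v) = soft_thresh(-1.8682, 0.4234) = -1.4449
Iteration 2: beta = 0.3333, y = -1.4449 + 0.3333*(-1.4449 - 0.7714) = -2.1836
  grad(y) = 4.2655, v = y - alpha*grad = -2.8836
  prox(v) = soft_thresh(-2.8836, 0.4234) = -2.4602
f(x_2) = 2*(-2.4602)^2 + 13*(-2.4602) + 2.58*|-2.4602| = -13.5301


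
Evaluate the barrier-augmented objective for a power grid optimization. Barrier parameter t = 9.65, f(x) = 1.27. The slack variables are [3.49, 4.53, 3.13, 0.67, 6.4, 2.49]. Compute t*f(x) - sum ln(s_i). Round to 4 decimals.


Step 1: Compute log-barrier.
ln values: [1.2499, 1.5107, 1.141, -0.4005, 1.8563, 0.9123]
phi = -(1.2499 + 1.5107 + 1.141 - 0.4005 + 1.8563 + 0.9123) = -6.2698
Step 2: Compute augmented objective.
t*f(x) = 9.65*1.27 = 12.2555
Total = 12.2555 - 6.2698 = 5.9857


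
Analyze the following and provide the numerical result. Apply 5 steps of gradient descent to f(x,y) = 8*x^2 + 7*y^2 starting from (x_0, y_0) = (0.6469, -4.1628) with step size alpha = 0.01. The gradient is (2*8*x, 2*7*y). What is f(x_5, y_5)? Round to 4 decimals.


Gradient descent on f(x,y) = 8*x^2 + 7*y^2.
Starting point: (0.6469, -4.1628), alpha = 0.01
Step 1: grad_x = 2*8*0.6469 = 10.3504, grad_y = 2*7*-4.1628 = -58.2792
  x_1 = 0.6469 - 0.01*10.3504 = 0.5434
  y_1 = -4.1628 - 0.01*-58.2792 = -3.58
Step 2: grad_x = 2*8*0.5434 = 8.6943, grad_y = 2*7*-3.58 = -50.1201
  x_2 = 0.5434 - 0.01*8.6943 = 0.4565
  y_2 = -3.58 - 0.01*-50.1201 = -3.0788
Step 3: grad_x = 2*8*0.4565 = 7.3032, grad_y = 2*7*-3.0788 = -43.1033
  x_3 = 0.4565 - 0.01*7.3032 = 0.3834
  y_3 = -3.0788 - 0.01*-43.1033 = -2.6478
Step 4: grad_x = 2*8*0.3834 = 6.1347, grad_y = 2*7*-2.6478 = -37.0688
  x_4 = 0.3834 - 0.01*6.1347 = 0.3221
  y_4 = -2.6478 - 0.01*-37.0688 = -2.2771
Step 5: grad_x = 2*8*0.3221 = 5.1532, grad_y = 2*7*-2.2771 = -31.8792
  x_5 = 0.3221 - 0.01*5.1532 = 0.2705
  y_5 = -2.2771 - 0.01*-31.8792 = -1.9583
f(0.2705, -1.9583) = 8*0.2705^2 + 7*(-1.9583)^2 = 27.4299


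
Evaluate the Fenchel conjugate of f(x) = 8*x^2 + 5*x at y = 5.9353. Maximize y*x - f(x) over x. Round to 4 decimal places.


f*(y) = sup_x {y*x - a*x^2 - b*x} = sup_x {(y-b)*x - a*x^2}
FOC: (y - b) - 2a*x = 0 => x* = (y - b)/(2a)
x* = (5.9353 - 5)/(2*8) = 0.0585
f*(5.9353) = (y-b)^2/(4a) = (5.9353 - 5)^2/(4*8)
= 0.8748/32 = 0.0273


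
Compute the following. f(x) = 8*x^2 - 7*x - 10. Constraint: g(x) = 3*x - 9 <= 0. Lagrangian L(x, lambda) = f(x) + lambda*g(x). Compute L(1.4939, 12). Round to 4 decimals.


Step 1: Evaluate f(x).
f(1.4939) = 8*1.4939^2 - 7*1.4939 - 10 = -2.6034
Step 2: Evaluate g(x).
g(1.4939) = 3*1.4939 - 9 = -4.5183
Step 3: Compute Lagrangian.
L = -2.6034 + 12*-4.5183 = -56.823


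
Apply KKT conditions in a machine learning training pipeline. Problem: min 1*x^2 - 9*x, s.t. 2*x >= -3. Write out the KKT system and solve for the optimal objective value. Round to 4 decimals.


Step 1: Try lambda = 0 (constraint inactive).
Stationarity: 2*1*x - 9 = 0
x* = 9/(2*1) = 4.5
Check constraint: 2*4.5 = 9.0 >= -3 -- satisfied.
Step 2: Compute optimal value.
f(x*) = 1*4.5^2 - 9*4.5 = -20.25


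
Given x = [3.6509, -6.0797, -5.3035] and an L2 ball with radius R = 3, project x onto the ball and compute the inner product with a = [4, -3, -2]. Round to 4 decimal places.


Step 1: Compute ||x|| (intermediates to 6 decimals).
||x|| = sqrt(3.6509^2 + (-6.0797)^2 + (-5.3035)^2) = 8.855447
Step 2: Project.
Since ||x|| > R, scale = R/||x|| = 3/8.855447 = 0.338775, proj(x) = scale * x
proj(x) = [1.236834, -2.05965, -1.796693]
Step 3: Dot product.
a^T * proj(x) = 4*1.236834 - 3*(-2.05965) - 2*(-1.796693) = 14.7197


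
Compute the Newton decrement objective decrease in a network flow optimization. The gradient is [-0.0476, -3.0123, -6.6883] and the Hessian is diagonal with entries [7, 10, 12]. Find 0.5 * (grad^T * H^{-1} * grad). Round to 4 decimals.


Step 1: H is diagonal, so H^(-1) * g = [-0.0068, -0.3012, -0.5574].
Step 2: g^T H^(-1) g = sum_i g_i^2 / H_ii
  = (-0.0476)^2/7 + (-3.0123)^2/10 + (-6.6883)^2/12
  = 0.0003 + 0.9074 + 3.7278 = 4.6355
Step 3: Objective decrease = 0.5 * g^T H^(-1) g = 2.3177


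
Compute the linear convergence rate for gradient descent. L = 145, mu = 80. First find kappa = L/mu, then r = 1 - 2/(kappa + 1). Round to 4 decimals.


Step 1: Compute the condition number.
kappa = L/mu = 145/80 = 1.8125
Step 2: Compute the convergence rate.
r = 1 - 2/(kappa + 1) = 1 - 2*mu/(L + mu) = (L - mu)/(L + mu) = 65/225 = 0.2889


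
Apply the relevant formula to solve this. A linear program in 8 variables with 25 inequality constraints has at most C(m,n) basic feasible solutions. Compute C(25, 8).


Each vertex corresponds to some choice of n active constraints out of m, so the number of vertices is at most C(m, n) = m! / (n!(m-n)!).
m = 25, n = 8
Numerator: 25 * 24 * 23 * 22 * 21 * 20 * 19 * 18
Denominator: 8! = 40320
C(25, 8) = 1081575


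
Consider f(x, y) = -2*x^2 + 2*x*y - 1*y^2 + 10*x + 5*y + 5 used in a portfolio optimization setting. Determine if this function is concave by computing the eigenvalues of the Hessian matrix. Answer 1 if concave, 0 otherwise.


The Hessian of f(x,y) = -2*x^2 + 2*x*y - 1*y^2 + 10*x + 5*y + 5 is:
H = [[-4, 2], [2, -2]]
Trace = -4 - 2 = -6
Determinant = -4*-2 - (2)^2 = 4
Discriminant = (-6)^2 - 4*4 = 20.0
Eigenvalues: lambda_1 = -5.2361, lambda_2 = -0.7639
The function is concave.

1


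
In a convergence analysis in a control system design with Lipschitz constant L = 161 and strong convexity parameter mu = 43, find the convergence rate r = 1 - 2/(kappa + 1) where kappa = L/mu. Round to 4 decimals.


Step 1: Compute the condition number.
kappa = L/mu = 161/43 = 3.7442
Step 2: Compute the convergence rate.
r = 1 - 2/(kappa + 1) = 1 - 2*mu/(L + mu) = (L - mu)/(L + mu) = 118/204 = 0.5784


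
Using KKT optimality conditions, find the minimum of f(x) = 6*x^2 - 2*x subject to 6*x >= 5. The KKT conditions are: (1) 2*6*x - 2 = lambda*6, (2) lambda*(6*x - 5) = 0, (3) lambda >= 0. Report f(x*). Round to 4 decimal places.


Step 1: Try lambda = 0 (constraint inactive).
x_unc = 2/(2*6) = 0.1667
Check: 6*0.1667 = 1.0002 < 5 -- violated!
Step 2: Constraint must be active: 6*x = 5
x* = 5/6 = 0.8333 (rounded; the exact value 5/6 is used below)
lambda = (2*6*(5/6) - 2)/6 = 1.3333
Step 3: Compute optimal value.
f(x*) = 6*(5/6)^2 - 2*(5/6) = 2.5


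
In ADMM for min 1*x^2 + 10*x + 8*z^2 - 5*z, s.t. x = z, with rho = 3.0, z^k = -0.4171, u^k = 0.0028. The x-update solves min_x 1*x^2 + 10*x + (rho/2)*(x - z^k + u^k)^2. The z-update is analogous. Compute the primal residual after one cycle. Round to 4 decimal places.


ADMM iteration with rho = 3.0, z^k = -0.4171, u^k = 0.0028
Step 1: x-update.
Minimize 1*x^2 + 10*x + (3.0/2)*(x + 0.4171 + 0.0028)^2
FOC: (2*1 + 3.0)*x = -10 + 3.0*(-0.4171 - 0.0028)
x^{k+1} = -2.2519
Step 2: z-update.
Minimize 8*z^2 - 5*z + (3.0/2)*(-2.2519 - z + 0.0028)^2
FOC: (2*8 + 3.0)*z = 5 + 3.0*(-2.2519 + 0.0028)
z^{k+1} = -0.092
Step 3: u-update.
u^{k+1} = 0.0028 - 2.2519 + 0.092 = -2.1572
Step 4: Primal residual = |-2.2519 + 0.092| = 2.16


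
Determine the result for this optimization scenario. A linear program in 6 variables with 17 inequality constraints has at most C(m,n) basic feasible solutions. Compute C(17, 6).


Each vertex corresponds to some choice of n active constraints out of m, so the number of vertices is at most C(m, n) = m! / (n!(m-n)!).
m = 17, n = 6
Numerator: 17 * 16 * 15 * 14 * 13 * 12
Denominator: 6! = 720
C(17, 6) = 12376


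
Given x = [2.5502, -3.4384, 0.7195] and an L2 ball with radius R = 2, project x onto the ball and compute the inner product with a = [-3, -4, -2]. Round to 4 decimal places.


Step 1: Compute ||x|| (intermediates to 6 decimals).
||x|| = sqrt(2.5502^2 + (-3.4384)^2 + 0.7195^2) = 4.340944
Step 2: Project.
Since ||x|| > R, scale = R/||x|| = 2/4.340944 = 0.460729, proj(x) = scale * x
proj(x) = [1.174951, -1.584171, 0.331495]
Step 3: Dot product.
a^T * proj(x) = -3*1.174951 - 4*(-1.584171) - 2*0.331495 = 2.1488


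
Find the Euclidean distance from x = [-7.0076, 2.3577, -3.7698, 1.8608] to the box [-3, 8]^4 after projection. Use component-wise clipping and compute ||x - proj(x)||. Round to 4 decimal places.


Project each component onto [-3, 8].
clip(-7.0076) = -3.0, clip(2.3577) = 2.3577, clip(-3.7698) = -3.0, clip(1.8608) = 1.8608
Projection = [-3.0, 2.3577, -3.0, 1.8608]
Squared diffs: [16.0609, 0.0, 0.5926, 0.0]
Distance = sqrt(16.6535) = 4.0809


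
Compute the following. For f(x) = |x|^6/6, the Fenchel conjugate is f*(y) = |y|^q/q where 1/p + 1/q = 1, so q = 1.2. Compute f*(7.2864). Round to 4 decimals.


The conjugate exponent q satisfies 1/p + 1/q = 1.
p = 6, so q = 6/(6 - 1) = 1.2
|y|^q = 7.2864^1.2 = 10.8397
f*(7.2864) = 10.8397 / 1.2 = 9.033


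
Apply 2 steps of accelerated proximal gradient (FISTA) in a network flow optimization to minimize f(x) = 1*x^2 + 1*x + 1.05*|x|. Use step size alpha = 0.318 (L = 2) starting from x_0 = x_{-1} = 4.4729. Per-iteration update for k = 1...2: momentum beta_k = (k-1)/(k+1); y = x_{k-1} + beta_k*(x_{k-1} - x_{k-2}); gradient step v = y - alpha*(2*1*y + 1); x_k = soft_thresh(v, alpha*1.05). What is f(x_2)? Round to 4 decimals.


FISTA on f(x) = 1*x^2 + 1*x + 1.05*|x|
L = 2, alpha = 0.318
Iteration 1: beta = 0.0, y = 4.4729 + 0.0*(4.4729 - 4.4729) = 4.4729
  grad(y) = 9.9458, v = y - alpha*grad = 1.3101
  prox(v) = soft_thresh(1.3101, 0.3339) = 0.9762
Iteration 2: beta = 0.3333, y = 0.9762 + 0.3333*(0.9762 - 4.4729) = -0.1893
  grad(y) = 0.6214, v = y - alpha*grad = -0.3869
  prox(v) = soft_thresh(-0.3869, 0.3339) = -0.053
f(x_2) = 1*(-0.053)^2 + 1*(-0.053) + 1.05*|-0.053| = 0.0055


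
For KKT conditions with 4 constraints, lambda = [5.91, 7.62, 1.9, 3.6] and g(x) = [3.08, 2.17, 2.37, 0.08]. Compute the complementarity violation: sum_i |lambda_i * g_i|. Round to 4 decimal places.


KKT complementary slackness check:
lambda_1 * g_1 = 5.91 * 3.08 = 18.2028
lambda_2 * g_2 = 7.62 * 2.17 = 16.5354
lambda_3 * g_3 = 1.9 * 2.37 = 4.503
lambda_4 * g_4 = 3.6 * 0.08 = 0.288
Total violation = 18.2028 + 16.5354 + 4.503 + 0.288 = 39.5292


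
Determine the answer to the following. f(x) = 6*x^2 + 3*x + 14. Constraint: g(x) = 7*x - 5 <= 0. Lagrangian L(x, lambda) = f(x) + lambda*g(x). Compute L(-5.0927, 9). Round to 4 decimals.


Step 1: Evaluate f(x).
f(-5.0927) = 6*(-5.0927)^2 + 3*(-5.0927) + 14 = 154.3355
Step 2: Evaluate g(x).
g(-5.0927) = 7*-5.0927 - 5 = -40.6489
Step 3: Compute Lagrangian.
L = 154.3355 + 9*-40.6489 = -211.5046


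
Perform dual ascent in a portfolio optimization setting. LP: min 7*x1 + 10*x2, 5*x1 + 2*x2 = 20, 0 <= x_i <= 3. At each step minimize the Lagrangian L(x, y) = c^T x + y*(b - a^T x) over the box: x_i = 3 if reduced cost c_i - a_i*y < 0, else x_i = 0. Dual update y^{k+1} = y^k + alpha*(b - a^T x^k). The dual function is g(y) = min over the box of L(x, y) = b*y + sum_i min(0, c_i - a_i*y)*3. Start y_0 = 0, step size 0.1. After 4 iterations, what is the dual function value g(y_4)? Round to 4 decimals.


Dual ascent for LP: min 7*x1 + 10*x2, 5*x1 + 2*x2 = 20, 0 <= x_i <= 3
Step 1: y^k = 0.0, reduced costs: (7.0, 10.0)
  x^k = (0.0, 0.0), subgradient = b - a^T x = 20.0
  y^{k+1} = 0.0 + 0.1*20.0 = 2.0
Step 2: y^k = 2.0, reduced costs: (-3.0, 6.0)
  x^k = (3.0, 0.0), subgradient = b - a^T x = 5.0
  y^{k+1} = 2.0 + 0.1*5.0 = 2.5
Step 3: y^k = 2.5, reduced costs: (-5.5, 5.0)
  x^k = (3.0, 0.0), subgradient = b - a^T x = 5.0
  y^{k+1} = 2.5 + 0.1*5.0 = 3.0
Step 4: y^k = 3.0, reduced costs: (-8.0, 4.0)
  x^k = (3.0, 0.0), subgradient = b - a^T x = 5.0
  y^{k+1} = 3.0 + 0.1*5.0 = 3.5
Dual objective at y_4 = 3.5: reduced costs (-10.5, 3.0), box minimizer x = (3.0, 0.0)
g(y_4) = b*y + (c1 - a1*y)*x1 + (c2 - a2*y)*x2 = 20*3.5 + (-10.5)*3.0 + 3.0*0.0 = 70.0 - 31.5 + 0.0 = 38.5


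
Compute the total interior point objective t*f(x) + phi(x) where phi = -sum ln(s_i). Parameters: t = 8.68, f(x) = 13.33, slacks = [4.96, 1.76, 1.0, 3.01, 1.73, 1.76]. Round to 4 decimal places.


Step 1: Compute log-barrier.
ln values: [1.6014, 0.5653, 0.0, 1.1019, 0.5481, 0.5653]
phi = -(1.6014 + 0.5653 + 0.0 + 1.1019 + 0.5481 + 0.5653) = -4.3821
Step 2: Compute augmented objective.
t*f(x) = 8.68*13.33 = 115.7044
Total = 115.7044 - 4.3821 = 111.3223


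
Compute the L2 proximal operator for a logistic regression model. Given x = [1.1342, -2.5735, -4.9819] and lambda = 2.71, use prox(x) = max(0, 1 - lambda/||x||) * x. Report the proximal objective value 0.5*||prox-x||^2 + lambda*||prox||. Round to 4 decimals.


Step 1: Compute ||x||.
||x|| = 5.7209
Step 2: Compute scaling factor.
scale = max(0, 1 - 2.71/5.7209) = 0.5263
Step 3: prox(x) = [0.5969, -1.3544, -2.622]
||prox(x)|| = 3.0109
Step 4: Proximal objective.
0.5*||prox-x||^2 = 3.6721
lambda*||prox|| = 8.1595
Total = 11.8316


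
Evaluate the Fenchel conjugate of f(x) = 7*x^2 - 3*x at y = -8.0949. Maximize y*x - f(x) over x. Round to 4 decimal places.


f*(y) = sup_x {y*x - a*x^2 - b*x} = sup_x {(y-b)*x - a*x^2}
FOC: (y - b) - 2a*x = 0 => x* = (y - b)/(2a)
x* = (-8.0949 + 3)/(2*7) = -0.3639
f*(-8.0949) = (y-b)^2/(4a) = (-8.0949 + 3)^2/(4*7)
= 25.958/28 = 0.9271


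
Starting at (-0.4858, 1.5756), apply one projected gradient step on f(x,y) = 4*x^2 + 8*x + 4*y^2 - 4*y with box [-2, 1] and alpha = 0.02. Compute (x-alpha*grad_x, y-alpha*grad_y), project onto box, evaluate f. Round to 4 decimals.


Step 1: Compute gradient at (-0.4858, 1.5756).
grad_x = 2*4*-0.4858 + 8 = 4.1136
grad_y = 2*4*1.5756 - 4 = 8.6048
Step 2: Gradient step.
x_raw = -0.4858 - 0.02*4.1136 = -0.5681
y_raw = 1.5756 - 0.02*8.6048 = 1.4035
Step 3: Project onto [-2, 1].
x_proj = clip(-0.5681) = -0.5681
y_proj = clip(1.4035) = 1.0
Step 4: Evaluate f.
f(-0.5681, 1.0) = -3.2538


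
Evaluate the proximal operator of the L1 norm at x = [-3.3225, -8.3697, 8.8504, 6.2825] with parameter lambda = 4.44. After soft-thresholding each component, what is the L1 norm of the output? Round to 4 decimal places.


Soft-thresholding with lambda = 4.44:
prox(-3.3225) = sign(-3.3225)*max(|-3.3225| - 4.44, 0) = 0.0
prox(-8.3697) = sign(-8.3697)*max(|-8.3697| - 4.44, 0) = -3.9297
prox(8.8504) = sign(8.8504)*max(|8.8504| - 4.44, 0) = 4.4104
prox(6.2825) = sign(6.2825)*max(|6.2825| - 4.44, 0) = 1.8425
prox(x) = [0.0, -3.9297, 4.4104, 1.8425]
||prox(x)||_1 = 0.0 + 3.9297 + 4.4104 + 1.8425 = 10.1826


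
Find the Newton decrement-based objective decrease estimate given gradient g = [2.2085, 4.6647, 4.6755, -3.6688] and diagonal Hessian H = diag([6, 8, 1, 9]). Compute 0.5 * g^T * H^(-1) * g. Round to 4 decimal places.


Step 1: H is diagonal, so H^(-1) * g = [0.3681, 0.5831, 4.6755, -0.4076].
Step 2: g^T H^(-1) g = sum_i g_i^2 / H_ii
  = (2.2085)^2/6 + (4.6647)^2/8 + (4.6755)^2/1 + (-3.6688)^2/9
  = 0.8129 + 2.7199 + 21.8603 + 1.4956 = 26.8887
Step 3: Objective decrease = 0.5 * g^T H^(-1) g = 13.4444


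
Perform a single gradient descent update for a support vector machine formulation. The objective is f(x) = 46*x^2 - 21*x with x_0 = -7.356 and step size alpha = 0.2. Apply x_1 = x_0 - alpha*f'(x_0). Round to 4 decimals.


We compute the gradient at x_0 and apply the update.
f'(x) = 92*x - 21
f'(-7.356) = 92*-7.356 - 21 = -697.752
x_1 = -7.356 - 0.2*-697.752 = 132.1944


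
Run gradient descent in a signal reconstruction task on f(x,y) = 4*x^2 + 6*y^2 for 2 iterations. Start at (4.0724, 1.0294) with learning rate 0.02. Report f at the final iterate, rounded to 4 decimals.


Gradient descent on f(x,y) = 4*x^2 + 6*y^2.
Starting point: (4.0724, 1.0294), alpha = 0.02
Step 1: grad_x = 2*4*4.0724 = 32.5792, grad_y = 2*6*1.0294 = 12.3528
  x_1 = 4.0724 - 0.02*32.5792 = 3.4208
  y_1 = 1.0294 - 0.02*12.3528 = 0.7823
Step 2: grad_x = 2*4*3.4208 = 27.3665, grad_y = 2*6*0.7823 = 9.3881
  x_2 = 3.4208 - 0.02*27.3665 = 2.8735
  y_2 = 0.7823 - 0.02*9.3881 = 0.5946
f(2.8735, 0.5946) = 4*2.8735^2 + 6*0.5946^2 = 35.1488


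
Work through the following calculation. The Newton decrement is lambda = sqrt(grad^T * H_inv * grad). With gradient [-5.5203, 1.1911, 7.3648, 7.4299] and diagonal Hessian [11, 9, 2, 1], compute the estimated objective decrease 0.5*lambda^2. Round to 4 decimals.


Step 1: H is diagonal, so H^(-1) * g = [-0.5018, 0.1323, 3.6824, 7.4299].
Step 2: g^T H^(-1) g = sum_i g_i^2 / H_ii
  = (-5.5203)^2/11 + (1.1911)^2/9 + (7.3648)^2/2 + (7.4299)^2/1
  = 2.7703 + 0.1576 + 27.1201 + 55.2034 = 85.2515
Step 3: Objective decrease = 0.5 * g^T H^(-1) g = 42.6258


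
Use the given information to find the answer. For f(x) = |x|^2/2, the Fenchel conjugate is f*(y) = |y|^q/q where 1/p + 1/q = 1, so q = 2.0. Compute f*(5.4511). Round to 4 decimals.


The conjugate exponent q satisfies 1/p + 1/q = 1.
p = 2, so q = 2/(2 - 1) = 2.0
|y|^q = 5.4511^2.0 = 29.7145
f*(5.4511) = 29.7145 / 2.0 = 14.8572


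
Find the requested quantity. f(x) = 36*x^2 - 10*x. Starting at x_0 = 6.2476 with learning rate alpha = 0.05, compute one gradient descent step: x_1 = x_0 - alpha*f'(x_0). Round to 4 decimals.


We compute the gradient at x_0 and apply the update.
f'(x) = 72*x - 10
f'(6.2476) = 72*6.2476 - 10 = 439.8272
x_1 = 6.2476 - 0.05*439.8272 = -15.7438


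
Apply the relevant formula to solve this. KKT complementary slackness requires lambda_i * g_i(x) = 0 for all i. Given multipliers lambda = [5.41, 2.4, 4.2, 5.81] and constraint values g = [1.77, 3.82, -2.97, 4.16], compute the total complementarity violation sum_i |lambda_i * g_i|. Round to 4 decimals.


KKT complementary slackness check:
lambda_1 * g_1 = 5.41 * 1.77 = 9.5757
lambda_2 * g_2 = 2.4 * 3.82 = 9.168
lambda_3 * g_3 = 4.2 * -2.97 = -12.474
lambda_4 * g_4 = 5.81 * 4.16 = 24.1696
Total violation = 9.5757 + 9.168 + 12.474 + 24.1696 = 55.3873


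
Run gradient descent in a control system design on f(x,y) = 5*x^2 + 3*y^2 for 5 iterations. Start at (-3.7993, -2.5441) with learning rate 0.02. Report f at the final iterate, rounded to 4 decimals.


Gradient descent on f(x,y) = 5*x^2 + 3*y^2.
Starting point: (-3.7993, -2.5441), alpha = 0.02
Step 1: grad_x = 2*5*-3.7993 = -37.993, grad_y = 2*3*-2.5441 = -15.2646
  x_1 = -3.7993 - 0.02*-37.993 = -3.0394
  y_1 = -2.5441 - 0.02*-15.2646 = -2.2388
Step 2: grad_x = 2*5*-3.0394 = -30.3944, grad_y = 2*3*-2.2388 = -13.4328
  x_2 = -3.0394 - 0.02*-30.3944 = -2.4316
  y_2 = -2.2388 - 0.02*-13.4328 = -1.9702
Step 3: grad_x = 2*5*-2.4316 = -24.3155, grad_y = 2*3*-1.9702 = -11.8209
  x_3 = -2.4316 - 0.02*-24.3155 = -1.9452
  y_3 = -1.9702 - 0.02*-11.8209 = -1.7337
Step 4: grad_x = 2*5*-1.9452 = -19.4524, grad_y = 2*3*-1.7337 = -10.4024
  x_4 = -1.9452 - 0.02*-19.4524 = -1.5562
  y_4 = -1.7337 - 0.02*-10.4024 = -1.5257
Step 5: grad_x = 2*5*-1.5562 = -15.5619, grad_y = 2*3*-1.5257 = -9.1541
  x_5 = -1.5562 - 0.02*-15.5619 = -1.245
  y_5 = -1.5257 - 0.02*-9.1541 = -1.3426
f(-1.245, -1.3426) = 5*(-1.245)^2 + 3*(-1.3426)^2 = 13.1573


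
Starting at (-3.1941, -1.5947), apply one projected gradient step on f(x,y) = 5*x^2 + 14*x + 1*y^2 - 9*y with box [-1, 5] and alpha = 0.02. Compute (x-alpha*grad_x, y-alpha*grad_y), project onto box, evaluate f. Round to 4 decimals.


Step 1: Compute gradient at (-3.1941, -1.5947).
grad_x = 2*5*-3.1941 + 14 = -17.941
grad_y = 2*1*-1.5947 - 9 = -12.1894
Step 2: Gradient step.
x_raw = -3.1941 - 0.02*-17.941 = -2.8353
y_raw = -1.5947 - 0.02*-12.1894 = -1.3509
Step 3: Project onto [-1, 5].
x_proj = clip(-2.8353) = -1.0
y_proj = clip(-1.3509) = -1.0
Step 4: Evaluate f.
f(-1.0, -1.0) = 1.0


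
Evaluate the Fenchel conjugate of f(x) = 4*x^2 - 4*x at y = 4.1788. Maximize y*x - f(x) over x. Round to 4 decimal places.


f*(y) = sup_x {y*x - a*x^2 - b*x} = sup_x {(y-b)*x - a*x^2}
FOC: (y - b) - 2a*x = 0 => x* = (y - b)/(2a)
x* = (4.1788 + 4)/(2*4) = 1.0224
f*(4.1788) = (y-b)^2/(4a) = (4.1788 + 4)^2/(4*4)
= 66.8928/16 = 4.1808


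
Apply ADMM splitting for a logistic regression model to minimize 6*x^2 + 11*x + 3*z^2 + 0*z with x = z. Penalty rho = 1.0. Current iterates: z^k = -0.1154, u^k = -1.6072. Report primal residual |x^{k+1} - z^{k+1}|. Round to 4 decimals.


ADMM iteration with rho = 1.0, z^k = -0.1154, u^k = -1.6072
Step 1: x-update.
Minimize 6*x^2 + 11*x + (1.0/2)*(x + 0.1154 - 1.6072)^2
FOC: (2*6 + 1.0)*x = -11 + 1.0*(-0.1154 + 1.6072)
x^{k+1} = -0.7314
Step 2: z-update.
Minimize 3*z^2 + 0*z + (1.0/2)*(-0.7314 - z - 1.6072)^2
FOC: (2*3 + 1.0)*z = 0 + 1.0*(-0.7314 - 1.6072)
z^{k+1} = -0.3341
Step 3: u-update.
u^{k+1} = -1.6072 - 0.7314 + 0.3341 = -2.0045
Step 4: Primal residual = |-0.7314 + 0.3341| = 0.3973


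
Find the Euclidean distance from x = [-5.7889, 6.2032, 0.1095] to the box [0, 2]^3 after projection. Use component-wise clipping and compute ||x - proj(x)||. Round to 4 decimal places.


Project each component onto [0, 2].
clip(-5.7889) = 0.0, clip(6.2032) = 2.0, clip(0.1095) = 0.1095
Projection = [0.0, 2.0, 0.1095]
Squared diffs: [33.5114, 17.6669, 0.0]
Distance = sqrt(51.1783) = 7.1539


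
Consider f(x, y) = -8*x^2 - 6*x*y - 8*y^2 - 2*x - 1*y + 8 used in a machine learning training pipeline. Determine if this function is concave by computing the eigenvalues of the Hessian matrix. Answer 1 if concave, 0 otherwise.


The Hessian of f(x,y) = -8*x^2 - 6*x*y - 8*y^2 - 2*x - 1*y + 8 is:
H = [[-16, -6], [-6, -16]]
Trace = -16 - 16 = -32
Determinant = -16*-16 - (-6)^2 = 220
Discriminant = (-32)^2 - 4*220 = 144.0
Eigenvalues: lambda_1 = -22.0, lambda_2 = -10.0
The function is concave.

1


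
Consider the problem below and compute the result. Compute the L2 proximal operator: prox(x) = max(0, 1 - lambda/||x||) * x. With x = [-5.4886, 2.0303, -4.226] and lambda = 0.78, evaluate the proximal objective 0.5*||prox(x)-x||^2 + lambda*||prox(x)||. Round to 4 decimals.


Step 1: Compute ||x||.
||x|| = 7.2184
Step 2: Compute scaling factor.
scale = max(0, 1 - 0.78/7.2184) = 0.8919
Step 3: prox(x) = [-4.8955, 1.8109, -3.7694]
||prox(x)|| = 6.4384
Step 4: Proximal objective.
0.5*||prox-x||^2 = 0.3042
lambda*||prox|| = 5.022
Total = 5.3262


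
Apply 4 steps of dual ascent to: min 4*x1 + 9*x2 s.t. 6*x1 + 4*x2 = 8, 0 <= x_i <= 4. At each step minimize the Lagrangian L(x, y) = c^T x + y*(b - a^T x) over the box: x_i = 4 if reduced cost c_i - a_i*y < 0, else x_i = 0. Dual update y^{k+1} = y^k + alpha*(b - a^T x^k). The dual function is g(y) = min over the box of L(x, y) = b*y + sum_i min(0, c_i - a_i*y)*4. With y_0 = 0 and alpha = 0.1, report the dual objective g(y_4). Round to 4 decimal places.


Dual ascent for LP: min 4*x1 + 9*x2, 6*x1 + 4*x2 = 8, 0 <= x_i <= 4
Step 1: y^k = 0.0, reduced costs: (4.0, 9.0)
  x^k = (0.0, 0.0), subgradient = b - a^T x = 8.0
  y^{k+1} = 0.0 + 0.1*8.0 = 0.8
Step 2: y^k = 0.8, reduced costs: (-0.8, 5.8)
  x^k = (4.0, 0.0), subgradient = b - a^T x = -16.0
  y^{k+1} = 0.8 + 0.1*-16.0 = -0.8
Step 3: y^k = -0.8, reduced costs: (8.8, 12.2)
  x^k = (0.0, 0.0), subgradient = b - a^T x = 8.0
  y^{k+1} = -0.8 + 0.1*8.0 = 0.0
Step 4: y^k = 0.0, reduced costs: (4.0, 9.0)
  x^k = (0.0, 0.0), subgradient = b - a^T x = 8.0
  y^{k+1} = 0.0 + 0.1*8.0 = 0.8
Dual objective at y_4 = 0.8: reduced costs (-0.8, 5.8), box minimizer x = (4.0, 0.0)
g(y_4) = b*y + (c1 - a1*y)*x1 + (c2 - a2*y)*x2 = 8*0.8 + (-0.8)*4.0 + 5.8*0.0 = 6.4 - 3.2 + 0.0 = 3.2


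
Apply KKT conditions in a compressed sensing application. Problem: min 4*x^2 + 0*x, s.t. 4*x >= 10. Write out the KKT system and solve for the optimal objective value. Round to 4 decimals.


Step 1: Try lambda = 0 (constraint inactive).
x_unc = 0/(2*4) = 0.0
Check: 4*0.0 = 0.0 < 10 -- violated!
Step 2: Constraint must be active: 4*x = 10
x* = 10/4 = 2.5
lambda = (2*4*2.5 + 0)/4 = 5.0
Step 3: Compute optimal value.
f(x*) = 4*2.5^2 + 0*2.5 = 25.0


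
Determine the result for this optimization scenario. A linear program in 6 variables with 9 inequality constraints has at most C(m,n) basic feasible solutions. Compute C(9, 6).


Each vertex corresponds to some choice of n active constraints out of m, so the number of vertices is at most C(m, n) = m! / (n!(m-n)!).
m = 9, n = 6
Numerator: 9 * 8 * 7 * 6 * 5 * 4
Denominator: 6! = 720
C(9, 6) = 84


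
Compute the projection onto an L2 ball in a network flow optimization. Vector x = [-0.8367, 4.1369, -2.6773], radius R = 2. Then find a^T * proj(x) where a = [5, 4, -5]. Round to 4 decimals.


Step 1: Compute ||x|| (intermediates to 6 decimals).
||x|| = sqrt((-0.8367)^2 + 4.1369^2 + (-2.6773)^2) = 4.998194
Step 2: Project.
Since ||x|| > R, scale = R/||x|| = 2/4.998194 = 0.400145, proj(x) = scale * x
proj(x) = [-0.334801, 1.65536, -1.071308]
Step 3: Dot product.
a^T * proj(x) = 5*(-0.334801) + 4*1.65536 - 5*(-1.071308) = 10.304


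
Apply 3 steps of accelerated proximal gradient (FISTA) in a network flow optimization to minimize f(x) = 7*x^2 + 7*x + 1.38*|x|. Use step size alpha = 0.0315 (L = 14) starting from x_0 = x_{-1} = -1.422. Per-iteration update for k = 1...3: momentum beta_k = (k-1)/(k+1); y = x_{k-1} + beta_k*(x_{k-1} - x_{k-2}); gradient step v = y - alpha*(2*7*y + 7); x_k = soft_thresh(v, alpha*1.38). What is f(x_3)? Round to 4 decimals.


FISTA on f(x) = 7*x^2 + 7*x + 1.38*|x|
L = 14, alpha = 0.0315
Iteration 1: beta = 0.0, y = -1.422 + 0.0*(-1.422 + 1.422) = -1.422
  grad(y) = -12.908, v = y - alpha*grad = -1.0154
  prox(v) = soft_thresh(-1.0154, 0.0435) = -0.9719
Iteration 2: beta = 0.3333, y = -0.9719 + 0.3333*(-0.9719 + 1.422) = -0.8219
  grad(y) = -4.5067, v = y - alpha*grad = -0.6799
  prox(v) = soft_thresh(-0.6799, 0.0435) = -0.6365
Iteration 3: beta = 0.5, y = -0.6365 + 0.5*(-0.6365 + 0.9719) = -0.4687
  grad(y) = 0.4375, v = y - alpha*grad = -0.4825
  prox(v) = soft_thresh(-0.4825, 0.0435) = -0.4391
f(x_3) = 7*(-0.4391)^2 + 7*(-0.4391) + 1.38*|-0.4391| = -1.1181


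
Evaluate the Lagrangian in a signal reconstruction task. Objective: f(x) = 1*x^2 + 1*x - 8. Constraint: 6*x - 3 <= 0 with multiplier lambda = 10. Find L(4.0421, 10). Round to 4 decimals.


Step 1: Evaluate f(x).
f(4.0421) = 1*4.0421^2 + 1*4.0421 - 8 = 12.3807
Step 2: Evaluate g(x).
g(4.0421) = 6*4.0421 - 3 = 21.2526
Step 3: Compute Lagrangian.
L = 12.3807 + 10*21.2526 = 224.9067


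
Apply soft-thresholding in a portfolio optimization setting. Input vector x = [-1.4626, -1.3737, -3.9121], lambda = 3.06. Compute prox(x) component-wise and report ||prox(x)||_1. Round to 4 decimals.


Soft-thresholding with lambda = 3.06:
prox(-1.4626) = sign(-1.4626)*max(|-1.4626| - 3.06, 0) = 0.0
prox(-1.3737) = sign(-1.3737)*max(|-1.3737| - 3.06, 0) = 0.0
prox(-3.9121) = sign(-3.9121)*max(|-3.9121| - 3.06, 0) = -0.8521
prox(x) = [0.0, 0.0, -0.8521]
||prox(x)||_1 = 0.0 + 0.0 + 0.8521 = 0.8521
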